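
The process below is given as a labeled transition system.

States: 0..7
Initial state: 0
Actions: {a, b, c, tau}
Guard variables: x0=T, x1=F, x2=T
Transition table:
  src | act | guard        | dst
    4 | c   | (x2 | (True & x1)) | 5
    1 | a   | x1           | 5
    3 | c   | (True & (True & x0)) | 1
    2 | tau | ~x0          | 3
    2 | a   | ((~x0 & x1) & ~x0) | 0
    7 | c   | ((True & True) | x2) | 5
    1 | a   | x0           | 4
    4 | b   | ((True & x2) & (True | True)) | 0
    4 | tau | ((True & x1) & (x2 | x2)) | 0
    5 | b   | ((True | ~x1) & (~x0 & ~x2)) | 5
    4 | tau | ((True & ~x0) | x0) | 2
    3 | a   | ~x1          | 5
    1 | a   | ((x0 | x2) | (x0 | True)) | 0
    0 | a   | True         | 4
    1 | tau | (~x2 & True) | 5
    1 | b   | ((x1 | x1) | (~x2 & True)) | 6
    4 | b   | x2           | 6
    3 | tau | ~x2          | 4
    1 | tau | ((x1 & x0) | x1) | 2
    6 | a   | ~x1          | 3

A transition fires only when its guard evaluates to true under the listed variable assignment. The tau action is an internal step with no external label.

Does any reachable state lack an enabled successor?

Answer: DEADLOCK at state 2

Working:
Reach set: {0,1,2,3,4,5,6}
  0: a→4  [deg 1]
  1: a→0  a→4  [deg 2]
  2: ∅  [no exit]
  3: a→5  c→1  [deg 2]
  4: b→0  b→6  c→5  tau→2  [deg 4]
  5: ∅  [no exit]
  6: a→3  [deg 1]
Path to 2: a·tau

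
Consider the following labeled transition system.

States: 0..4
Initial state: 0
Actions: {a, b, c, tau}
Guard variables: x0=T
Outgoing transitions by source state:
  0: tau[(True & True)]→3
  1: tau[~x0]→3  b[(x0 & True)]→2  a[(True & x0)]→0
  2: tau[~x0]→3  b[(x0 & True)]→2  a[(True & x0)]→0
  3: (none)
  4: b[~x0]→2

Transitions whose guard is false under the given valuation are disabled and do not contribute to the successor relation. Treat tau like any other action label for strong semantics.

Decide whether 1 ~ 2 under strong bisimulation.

Answer: BISIMILAR

Trace:
Compute ~ classes (split until stable):
  P[0] = {{0,1,2,3,4}}
  P[1] = {{0},{1,2},{3,4}}
Fixed point at round 2; 3 class(es).
1∈{1,2}, 2∈{1,2}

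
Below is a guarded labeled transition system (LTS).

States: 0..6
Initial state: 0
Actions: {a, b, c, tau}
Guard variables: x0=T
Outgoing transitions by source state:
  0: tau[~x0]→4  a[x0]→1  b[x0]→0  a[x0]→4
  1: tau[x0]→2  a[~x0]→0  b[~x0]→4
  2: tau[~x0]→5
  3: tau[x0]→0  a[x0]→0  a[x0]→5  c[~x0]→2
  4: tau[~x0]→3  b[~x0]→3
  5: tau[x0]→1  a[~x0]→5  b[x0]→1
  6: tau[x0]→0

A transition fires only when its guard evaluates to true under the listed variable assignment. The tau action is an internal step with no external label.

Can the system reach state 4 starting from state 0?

Guard filter leaves 10 enabled edge(s).
L0 = {0}
L1 = {1,4}  total {0,1,4}
L2 = {2}  total {0,1,2,4}
R = {0,1,2,4}
trace reaching 4: a

Answer: REACHABLE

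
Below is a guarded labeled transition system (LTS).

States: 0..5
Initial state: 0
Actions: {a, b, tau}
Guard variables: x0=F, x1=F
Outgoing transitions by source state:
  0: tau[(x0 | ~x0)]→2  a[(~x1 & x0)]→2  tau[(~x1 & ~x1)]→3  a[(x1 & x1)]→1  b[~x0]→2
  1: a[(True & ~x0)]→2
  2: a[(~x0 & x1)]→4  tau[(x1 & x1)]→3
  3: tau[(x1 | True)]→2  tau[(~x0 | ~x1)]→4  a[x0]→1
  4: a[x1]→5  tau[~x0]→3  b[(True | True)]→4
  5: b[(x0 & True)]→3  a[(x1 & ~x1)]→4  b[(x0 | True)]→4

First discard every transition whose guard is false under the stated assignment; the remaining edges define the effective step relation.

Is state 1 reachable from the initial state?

Answer: UNREACHABLE

Trace:
9 transition(s) survive guard evaluation.
L0 = {0}
L1 = {2,3}  now seen {0,2,3}
L2 = {4}  now seen {0,2,3,4}
R = {0,2,3,4}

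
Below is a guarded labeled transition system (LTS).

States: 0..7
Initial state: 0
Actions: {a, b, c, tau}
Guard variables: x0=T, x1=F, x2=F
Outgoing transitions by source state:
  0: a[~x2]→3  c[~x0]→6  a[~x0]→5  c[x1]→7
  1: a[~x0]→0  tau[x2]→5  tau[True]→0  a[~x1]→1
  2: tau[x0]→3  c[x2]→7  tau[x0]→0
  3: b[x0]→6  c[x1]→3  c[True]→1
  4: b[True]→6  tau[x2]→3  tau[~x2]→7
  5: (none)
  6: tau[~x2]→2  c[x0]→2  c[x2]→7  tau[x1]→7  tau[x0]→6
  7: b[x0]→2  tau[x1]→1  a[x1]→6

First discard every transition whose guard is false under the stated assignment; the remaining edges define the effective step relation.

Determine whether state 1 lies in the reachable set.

Answer: REACHABLE

Working:
Guard filter leaves 13 enabled edge(s).
Layer 0: {0}
Layer 1: {3}  now seen {0,3}
Layer 2: {1,6}  now seen {0,1,3,6}
Layer 3: {2}  now seen {0,1,2,3,6}
R = {0,1,2,3,6}
witness 1: a·c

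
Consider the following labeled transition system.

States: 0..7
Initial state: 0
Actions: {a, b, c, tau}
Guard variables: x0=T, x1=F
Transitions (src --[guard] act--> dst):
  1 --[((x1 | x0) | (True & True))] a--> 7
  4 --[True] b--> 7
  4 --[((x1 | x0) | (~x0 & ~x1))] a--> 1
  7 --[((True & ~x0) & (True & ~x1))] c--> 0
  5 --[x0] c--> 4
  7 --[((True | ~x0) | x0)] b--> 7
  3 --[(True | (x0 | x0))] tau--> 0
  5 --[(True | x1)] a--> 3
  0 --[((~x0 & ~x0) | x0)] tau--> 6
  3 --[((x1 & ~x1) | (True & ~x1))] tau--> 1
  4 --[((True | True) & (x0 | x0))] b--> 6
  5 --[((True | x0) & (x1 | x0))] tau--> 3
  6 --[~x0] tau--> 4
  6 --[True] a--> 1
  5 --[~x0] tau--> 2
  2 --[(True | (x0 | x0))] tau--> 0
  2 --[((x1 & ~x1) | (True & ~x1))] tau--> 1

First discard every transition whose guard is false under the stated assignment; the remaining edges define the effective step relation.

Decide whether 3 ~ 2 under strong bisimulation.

Answer: BISIMILAR

Analysis:
Refine partition for ~:
  π0 = {{0,1,2,3,4,5,6,7}}
  π1 = {{0,2,3},{1,6},{4},{5},{7}}
  π2 = {{0},{1},{2,3},{4},{5},{6},{7}}
7 equivalence class(es) (converged in 3)
[3]={2,3}  [2]={2,3}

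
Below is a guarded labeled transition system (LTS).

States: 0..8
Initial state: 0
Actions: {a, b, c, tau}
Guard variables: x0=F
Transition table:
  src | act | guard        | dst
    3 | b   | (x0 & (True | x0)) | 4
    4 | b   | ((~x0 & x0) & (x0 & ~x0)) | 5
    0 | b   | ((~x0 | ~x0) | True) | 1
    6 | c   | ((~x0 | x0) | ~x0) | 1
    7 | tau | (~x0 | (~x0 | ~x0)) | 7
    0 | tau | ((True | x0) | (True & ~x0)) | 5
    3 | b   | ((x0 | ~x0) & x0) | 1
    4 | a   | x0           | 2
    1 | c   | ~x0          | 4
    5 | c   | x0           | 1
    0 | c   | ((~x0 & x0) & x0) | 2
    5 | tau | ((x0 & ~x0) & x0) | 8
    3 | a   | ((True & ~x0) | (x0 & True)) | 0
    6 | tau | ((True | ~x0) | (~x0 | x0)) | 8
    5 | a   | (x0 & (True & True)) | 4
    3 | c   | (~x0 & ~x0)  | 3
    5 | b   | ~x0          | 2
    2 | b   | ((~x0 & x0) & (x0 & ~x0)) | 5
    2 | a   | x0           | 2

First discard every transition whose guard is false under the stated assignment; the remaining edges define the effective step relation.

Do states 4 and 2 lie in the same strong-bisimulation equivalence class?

Answer: BISIMILAR

Trace:
Bisimulation quotient by refinement:
  π0 = {{0,1,2,3,4,5,6,7,8}}
  π1 = {{0},{1},{2,4,8},{3},{5},{6},{7}}
Fixed point at round 2; 7 class(es).
[4]={2,4,8}  [2]={2,4,8}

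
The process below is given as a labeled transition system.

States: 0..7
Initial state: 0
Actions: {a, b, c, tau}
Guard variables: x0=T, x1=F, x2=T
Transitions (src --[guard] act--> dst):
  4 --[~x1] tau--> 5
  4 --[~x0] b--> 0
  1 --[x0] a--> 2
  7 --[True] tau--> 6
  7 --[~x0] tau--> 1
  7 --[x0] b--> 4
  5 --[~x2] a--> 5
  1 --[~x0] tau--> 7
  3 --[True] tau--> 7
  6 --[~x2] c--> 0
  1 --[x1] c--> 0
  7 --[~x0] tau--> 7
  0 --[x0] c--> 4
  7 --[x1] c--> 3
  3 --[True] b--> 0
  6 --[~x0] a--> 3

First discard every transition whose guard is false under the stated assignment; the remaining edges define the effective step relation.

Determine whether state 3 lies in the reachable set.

Answer: UNREACHABLE

Analysis:
After dropping false guards: 7 live edges.
Layer 0: {0}
Layer 1: {4}  total {0,4}
Layer 2: {5}  total {0,4,5}
Reach set: {0,4,5}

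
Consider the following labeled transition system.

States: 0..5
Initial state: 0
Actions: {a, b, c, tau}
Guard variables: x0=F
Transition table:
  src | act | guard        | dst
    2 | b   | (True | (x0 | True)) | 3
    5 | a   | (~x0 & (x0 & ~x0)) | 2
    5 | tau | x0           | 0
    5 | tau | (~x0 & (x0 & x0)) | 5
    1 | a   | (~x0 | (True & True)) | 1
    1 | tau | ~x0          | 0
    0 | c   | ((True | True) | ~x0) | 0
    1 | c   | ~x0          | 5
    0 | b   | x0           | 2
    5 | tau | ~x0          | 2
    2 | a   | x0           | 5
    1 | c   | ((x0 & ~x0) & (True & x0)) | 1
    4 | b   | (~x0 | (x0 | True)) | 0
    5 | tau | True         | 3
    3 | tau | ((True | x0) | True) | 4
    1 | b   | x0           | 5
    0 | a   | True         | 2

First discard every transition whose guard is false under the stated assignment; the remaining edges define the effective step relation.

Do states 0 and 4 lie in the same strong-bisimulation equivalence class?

Bisimulation quotient by refinement:
  round 0: {{0,1,2,3,4,5}}
  round 1: {{0},{1},{2,4},{3,5}}
  round 2: {{0},{1},{2},{3},{4},{5}}
Fixed point at round 3; 6 class(es).
class of 0: {0}; class of 4: {4}

Answer: NOT BISIMILAR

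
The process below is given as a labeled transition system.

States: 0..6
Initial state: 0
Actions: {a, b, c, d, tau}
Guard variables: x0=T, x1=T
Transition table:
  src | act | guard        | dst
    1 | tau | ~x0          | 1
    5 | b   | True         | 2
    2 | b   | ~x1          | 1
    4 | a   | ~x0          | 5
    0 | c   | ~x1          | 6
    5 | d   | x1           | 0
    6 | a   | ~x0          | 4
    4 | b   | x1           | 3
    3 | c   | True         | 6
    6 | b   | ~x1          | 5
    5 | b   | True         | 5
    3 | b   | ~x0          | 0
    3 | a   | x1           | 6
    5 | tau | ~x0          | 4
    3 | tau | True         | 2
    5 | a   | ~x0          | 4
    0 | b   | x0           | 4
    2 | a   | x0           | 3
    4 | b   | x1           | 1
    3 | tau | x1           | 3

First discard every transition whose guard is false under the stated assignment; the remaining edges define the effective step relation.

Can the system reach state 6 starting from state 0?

Answer: REACHABLE

Trace:
After dropping false guards: 11 live edges.
L0 = {0}
L1 = {4}  cumulative {0,4}
L2 = {1,3}  cumulative {0,1,3,4}
L3 = {2,6}  cumulative {0,1,2,3,4,6}
R = {0,1,2,3,4,6}
Path to 6: b·b·c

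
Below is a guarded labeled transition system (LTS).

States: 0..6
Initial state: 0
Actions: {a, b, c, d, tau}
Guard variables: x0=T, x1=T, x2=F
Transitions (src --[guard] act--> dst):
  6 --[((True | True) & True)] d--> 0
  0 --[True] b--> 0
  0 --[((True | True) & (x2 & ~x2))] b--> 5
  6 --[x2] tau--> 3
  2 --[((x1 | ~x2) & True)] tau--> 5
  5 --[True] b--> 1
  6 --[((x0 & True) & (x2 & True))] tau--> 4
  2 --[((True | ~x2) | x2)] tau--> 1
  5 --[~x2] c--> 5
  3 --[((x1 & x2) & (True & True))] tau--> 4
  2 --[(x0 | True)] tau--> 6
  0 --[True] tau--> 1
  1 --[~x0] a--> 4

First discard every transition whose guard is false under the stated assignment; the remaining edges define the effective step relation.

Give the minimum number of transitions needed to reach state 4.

Layered search for 4:
  Layer 0: {0}
  Layer 1: {1}
4 never appears.

Answer: UNREACHABLE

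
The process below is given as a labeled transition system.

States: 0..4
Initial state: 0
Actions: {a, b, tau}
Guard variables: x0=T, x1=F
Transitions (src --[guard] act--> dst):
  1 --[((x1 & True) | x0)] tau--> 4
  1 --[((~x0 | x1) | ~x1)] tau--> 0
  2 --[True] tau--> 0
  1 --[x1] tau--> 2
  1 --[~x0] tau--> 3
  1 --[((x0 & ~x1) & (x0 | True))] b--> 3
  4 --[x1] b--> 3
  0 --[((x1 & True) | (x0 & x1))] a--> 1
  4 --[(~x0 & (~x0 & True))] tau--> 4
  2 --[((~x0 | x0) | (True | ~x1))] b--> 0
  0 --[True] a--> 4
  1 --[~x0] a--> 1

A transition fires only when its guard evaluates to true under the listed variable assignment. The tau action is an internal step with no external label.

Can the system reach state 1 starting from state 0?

Answer: UNREACHABLE

Trace:
Guard filter leaves 6 enabled edge(s).
Layer 0: {0}
Layer 1: {4}  total {0,4}
R = {0,4}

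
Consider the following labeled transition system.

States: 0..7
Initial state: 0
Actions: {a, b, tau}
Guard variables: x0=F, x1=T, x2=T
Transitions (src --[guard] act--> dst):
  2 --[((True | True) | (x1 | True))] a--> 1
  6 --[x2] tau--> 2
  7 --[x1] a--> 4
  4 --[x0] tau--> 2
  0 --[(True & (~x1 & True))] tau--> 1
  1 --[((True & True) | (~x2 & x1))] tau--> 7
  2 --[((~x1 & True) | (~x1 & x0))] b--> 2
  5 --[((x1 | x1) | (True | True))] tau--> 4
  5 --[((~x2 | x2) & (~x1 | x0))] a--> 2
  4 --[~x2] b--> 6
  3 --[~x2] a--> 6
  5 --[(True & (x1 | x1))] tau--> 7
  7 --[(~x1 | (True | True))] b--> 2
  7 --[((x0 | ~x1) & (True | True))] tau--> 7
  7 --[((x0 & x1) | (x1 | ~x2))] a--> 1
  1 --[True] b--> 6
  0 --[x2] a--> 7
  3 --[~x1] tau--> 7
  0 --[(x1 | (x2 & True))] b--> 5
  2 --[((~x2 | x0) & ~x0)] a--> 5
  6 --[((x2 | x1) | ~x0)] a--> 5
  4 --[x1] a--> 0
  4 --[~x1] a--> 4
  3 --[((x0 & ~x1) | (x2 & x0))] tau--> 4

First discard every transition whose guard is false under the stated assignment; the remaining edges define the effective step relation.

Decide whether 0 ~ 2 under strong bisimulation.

Answer: NOT BISIMILAR

Working:
Compute ~ classes (split until stable):
  P[0] = {{0,1,2,3,4,5,6,7}}
  P[1] = {{0,7},{1},{2,4},{3},{5},{6}}
  P[2] = {{0},{1},{2},{3},{4},{5},{6},{7}}
Fixed point at round 3; 8 class(es).
[0]={0}  [2]={2}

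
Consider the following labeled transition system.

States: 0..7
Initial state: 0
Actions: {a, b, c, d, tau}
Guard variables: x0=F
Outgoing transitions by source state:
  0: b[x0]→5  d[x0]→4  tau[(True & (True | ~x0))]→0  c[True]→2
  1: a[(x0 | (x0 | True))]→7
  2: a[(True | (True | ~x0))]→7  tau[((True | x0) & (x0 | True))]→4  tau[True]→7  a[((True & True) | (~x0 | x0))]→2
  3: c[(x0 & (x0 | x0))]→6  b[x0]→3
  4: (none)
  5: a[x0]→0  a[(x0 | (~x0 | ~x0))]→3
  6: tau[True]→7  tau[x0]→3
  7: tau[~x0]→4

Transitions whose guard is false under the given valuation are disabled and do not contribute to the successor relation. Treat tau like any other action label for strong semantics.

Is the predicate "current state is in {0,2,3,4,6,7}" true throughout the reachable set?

Allowed set {0,2,3,4,6,7}
Reachable = {0,2,4,7}
  0: safe
  2: safe
  4: safe
  7: safe

Answer: INVARIANT HOLDS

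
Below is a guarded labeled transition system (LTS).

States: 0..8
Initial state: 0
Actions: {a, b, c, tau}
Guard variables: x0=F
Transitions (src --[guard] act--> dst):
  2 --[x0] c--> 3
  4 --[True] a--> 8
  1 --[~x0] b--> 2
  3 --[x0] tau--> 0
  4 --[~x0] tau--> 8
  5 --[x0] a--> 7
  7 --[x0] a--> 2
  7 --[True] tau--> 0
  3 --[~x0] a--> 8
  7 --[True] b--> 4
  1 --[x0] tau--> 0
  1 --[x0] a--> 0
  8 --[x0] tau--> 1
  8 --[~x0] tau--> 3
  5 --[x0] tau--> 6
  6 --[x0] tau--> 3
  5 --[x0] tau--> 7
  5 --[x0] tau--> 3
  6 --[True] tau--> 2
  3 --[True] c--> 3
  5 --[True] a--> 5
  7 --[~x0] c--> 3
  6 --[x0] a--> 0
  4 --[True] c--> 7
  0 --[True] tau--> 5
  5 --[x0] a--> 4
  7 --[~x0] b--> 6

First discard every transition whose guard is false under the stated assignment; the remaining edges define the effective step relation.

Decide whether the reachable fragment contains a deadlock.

Answer: DEADLOCK-FREE

Trace:
Reach set: {0,5}
  0: tau→5  [1 out]
  5: a→5  [1 out]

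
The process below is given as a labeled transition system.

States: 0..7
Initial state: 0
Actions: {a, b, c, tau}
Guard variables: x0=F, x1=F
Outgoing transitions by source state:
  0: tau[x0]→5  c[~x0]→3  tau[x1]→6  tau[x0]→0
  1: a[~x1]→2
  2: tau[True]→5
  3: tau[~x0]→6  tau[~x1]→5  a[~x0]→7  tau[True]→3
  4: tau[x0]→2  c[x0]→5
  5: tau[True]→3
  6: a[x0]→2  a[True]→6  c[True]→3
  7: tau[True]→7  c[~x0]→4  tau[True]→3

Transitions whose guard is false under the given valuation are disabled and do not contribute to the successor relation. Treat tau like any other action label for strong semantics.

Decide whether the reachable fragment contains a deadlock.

Reachable = {0,3,4,5,6,7}
  0: c→3  [1 exit(s)]
  3: a→7  tau→3  tau→5  tau→6  [4 exit(s)]
  4: ∅  [deadlock]
  5: tau→3  [1 exit(s)]
  6: a→6  c→3  [2 exit(s)]
  7: c→4  tau→3  tau→7  [3 exit(s)]
trace reaching 4: c·a·c

Answer: DEADLOCK at state 4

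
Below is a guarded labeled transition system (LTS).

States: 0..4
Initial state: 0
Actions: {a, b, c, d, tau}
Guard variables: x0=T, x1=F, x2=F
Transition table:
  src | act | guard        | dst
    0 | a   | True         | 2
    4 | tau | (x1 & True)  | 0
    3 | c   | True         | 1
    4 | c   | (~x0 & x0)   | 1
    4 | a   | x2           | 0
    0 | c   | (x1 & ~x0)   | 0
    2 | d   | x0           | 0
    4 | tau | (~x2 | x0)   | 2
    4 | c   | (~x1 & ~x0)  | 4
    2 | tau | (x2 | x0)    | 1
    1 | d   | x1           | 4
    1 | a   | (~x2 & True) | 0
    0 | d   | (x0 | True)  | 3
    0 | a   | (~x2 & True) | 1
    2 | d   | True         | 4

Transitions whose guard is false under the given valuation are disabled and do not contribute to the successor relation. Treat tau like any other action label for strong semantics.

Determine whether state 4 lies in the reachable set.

Answer: REACHABLE

Trace:
9 transition(s) survive guard evaluation.
L0 = {0}
L1 = {1,2,3}  cumulative {0,1,2,3}
L2 = {4}  cumulative {0,1,2,3,4}
R = {0,1,2,3,4}
witness 4: a·d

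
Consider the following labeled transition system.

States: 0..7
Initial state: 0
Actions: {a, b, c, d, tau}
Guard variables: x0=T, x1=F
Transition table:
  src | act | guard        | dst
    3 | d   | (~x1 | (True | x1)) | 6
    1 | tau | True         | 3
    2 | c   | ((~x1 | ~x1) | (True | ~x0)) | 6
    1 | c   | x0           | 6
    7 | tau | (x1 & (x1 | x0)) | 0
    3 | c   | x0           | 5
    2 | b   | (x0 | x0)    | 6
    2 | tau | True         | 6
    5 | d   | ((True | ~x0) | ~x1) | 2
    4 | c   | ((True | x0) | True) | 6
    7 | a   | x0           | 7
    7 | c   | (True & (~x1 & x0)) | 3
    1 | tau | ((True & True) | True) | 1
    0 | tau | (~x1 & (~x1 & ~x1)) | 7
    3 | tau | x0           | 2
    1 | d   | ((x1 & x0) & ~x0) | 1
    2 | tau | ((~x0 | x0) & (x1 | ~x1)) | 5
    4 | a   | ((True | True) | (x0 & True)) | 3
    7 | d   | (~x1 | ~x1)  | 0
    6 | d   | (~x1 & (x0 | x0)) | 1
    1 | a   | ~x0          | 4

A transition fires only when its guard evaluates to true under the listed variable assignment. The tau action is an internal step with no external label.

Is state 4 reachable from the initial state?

Answer: UNREACHABLE

Analysis:
Guard filter leaves 18 enabled edge(s).
L0 = {0}
L1 = {7}  total {0,7}
L2 = {3}  total {0,3,7}
L3 = {2,5,6}  total {0,2,3,5,6,7}
L4 = {1}  total {0,1,2,3,5,6,7}
R = {0,1,2,3,5,6,7}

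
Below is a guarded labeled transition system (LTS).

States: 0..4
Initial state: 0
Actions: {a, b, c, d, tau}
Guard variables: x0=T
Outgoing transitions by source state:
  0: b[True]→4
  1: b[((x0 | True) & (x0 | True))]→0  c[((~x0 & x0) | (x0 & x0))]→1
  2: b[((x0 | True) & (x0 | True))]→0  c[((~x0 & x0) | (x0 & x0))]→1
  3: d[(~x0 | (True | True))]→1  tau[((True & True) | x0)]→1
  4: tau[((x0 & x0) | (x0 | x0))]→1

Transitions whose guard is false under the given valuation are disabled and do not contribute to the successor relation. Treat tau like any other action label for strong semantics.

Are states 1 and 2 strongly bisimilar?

Answer: BISIMILAR

Analysis:
Compute ~ classes (split until stable):
  P[0] = {{0,1,2,3,4}}
  P[1] = {{0},{1,2},{3},{4}}
4 equivalence class(es) (converged in 2)
class of 1: {1,2}; class of 2: {1,2}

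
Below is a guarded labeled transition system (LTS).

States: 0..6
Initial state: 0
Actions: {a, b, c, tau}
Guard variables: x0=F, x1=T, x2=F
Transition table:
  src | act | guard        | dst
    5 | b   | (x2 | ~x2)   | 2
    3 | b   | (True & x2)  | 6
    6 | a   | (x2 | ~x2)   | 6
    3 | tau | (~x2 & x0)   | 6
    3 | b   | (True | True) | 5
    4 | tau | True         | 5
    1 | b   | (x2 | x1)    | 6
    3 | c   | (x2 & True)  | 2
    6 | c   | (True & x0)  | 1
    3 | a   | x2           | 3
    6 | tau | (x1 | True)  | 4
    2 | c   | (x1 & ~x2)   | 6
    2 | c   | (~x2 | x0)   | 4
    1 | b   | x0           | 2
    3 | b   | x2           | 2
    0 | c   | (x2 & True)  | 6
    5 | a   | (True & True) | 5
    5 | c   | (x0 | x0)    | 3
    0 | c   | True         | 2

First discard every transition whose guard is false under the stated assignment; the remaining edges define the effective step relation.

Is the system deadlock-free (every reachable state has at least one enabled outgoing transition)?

Reach set: {0,2,4,5,6}
  0: c→2  [1 exit(s)]
  2: c→4  c→6  [2 exit(s)]
  4: tau→5  [1 exit(s)]
  5: a→5  b→2  [2 exit(s)]
  6: a→6  tau→4  [2 exit(s)]

Answer: DEADLOCK-FREE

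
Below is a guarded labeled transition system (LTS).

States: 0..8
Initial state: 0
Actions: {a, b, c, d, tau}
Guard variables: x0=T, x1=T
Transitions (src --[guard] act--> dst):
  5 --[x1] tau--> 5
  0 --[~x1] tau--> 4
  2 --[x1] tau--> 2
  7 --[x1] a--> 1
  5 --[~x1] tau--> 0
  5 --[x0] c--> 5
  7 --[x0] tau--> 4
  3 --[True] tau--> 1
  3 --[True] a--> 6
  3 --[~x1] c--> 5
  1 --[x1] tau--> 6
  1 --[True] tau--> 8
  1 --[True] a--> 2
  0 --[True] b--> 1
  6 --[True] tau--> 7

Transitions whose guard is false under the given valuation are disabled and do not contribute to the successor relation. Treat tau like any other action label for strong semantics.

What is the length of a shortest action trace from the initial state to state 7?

Answer: 3

Working:
Breadth-first toward 7:
  Layer 0: {0}
  Layer 1: {1}
  Layer 2: {2,6,8}
  Layer 3: {7}
7 enters at depth 3; path b·tau·tau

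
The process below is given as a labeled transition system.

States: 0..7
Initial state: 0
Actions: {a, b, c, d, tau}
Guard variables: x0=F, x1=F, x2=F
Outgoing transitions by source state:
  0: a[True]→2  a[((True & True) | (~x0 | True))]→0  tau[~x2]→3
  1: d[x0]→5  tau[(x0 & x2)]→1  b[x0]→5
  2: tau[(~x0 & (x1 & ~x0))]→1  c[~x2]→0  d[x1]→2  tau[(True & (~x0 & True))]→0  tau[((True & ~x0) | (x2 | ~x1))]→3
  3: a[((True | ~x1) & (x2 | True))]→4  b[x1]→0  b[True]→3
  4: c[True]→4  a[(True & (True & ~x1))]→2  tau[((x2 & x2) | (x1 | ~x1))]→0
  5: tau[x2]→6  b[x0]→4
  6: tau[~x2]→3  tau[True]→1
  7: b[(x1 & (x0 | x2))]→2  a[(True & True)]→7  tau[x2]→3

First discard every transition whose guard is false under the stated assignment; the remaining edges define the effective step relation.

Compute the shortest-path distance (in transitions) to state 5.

Breadth-first toward 5:
  depth 0: {0}
  depth 1: {2,3}
  depth 2: {4}
5 never appears.

Answer: UNREACHABLE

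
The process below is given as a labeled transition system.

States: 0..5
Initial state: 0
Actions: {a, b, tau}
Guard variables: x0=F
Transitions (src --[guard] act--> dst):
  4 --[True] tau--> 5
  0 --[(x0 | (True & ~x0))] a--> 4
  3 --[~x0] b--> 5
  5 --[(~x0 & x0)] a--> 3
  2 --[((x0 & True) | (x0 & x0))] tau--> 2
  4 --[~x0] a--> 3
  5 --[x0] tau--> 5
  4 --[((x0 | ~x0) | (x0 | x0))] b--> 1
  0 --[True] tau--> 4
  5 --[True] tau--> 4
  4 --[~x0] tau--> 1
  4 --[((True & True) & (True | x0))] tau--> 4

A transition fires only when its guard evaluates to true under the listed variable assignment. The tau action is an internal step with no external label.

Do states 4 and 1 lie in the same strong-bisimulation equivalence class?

Answer: NOT BISIMILAR

Working:
Refine partition for ~:
  P[0] = {{0,1,2,3,4,5}}
  P[1] = {{0},{1,2},{3},{4},{5}}
5 equivalence class(es) (converged in 2)
class of 4: {4}; class of 1: {1,2}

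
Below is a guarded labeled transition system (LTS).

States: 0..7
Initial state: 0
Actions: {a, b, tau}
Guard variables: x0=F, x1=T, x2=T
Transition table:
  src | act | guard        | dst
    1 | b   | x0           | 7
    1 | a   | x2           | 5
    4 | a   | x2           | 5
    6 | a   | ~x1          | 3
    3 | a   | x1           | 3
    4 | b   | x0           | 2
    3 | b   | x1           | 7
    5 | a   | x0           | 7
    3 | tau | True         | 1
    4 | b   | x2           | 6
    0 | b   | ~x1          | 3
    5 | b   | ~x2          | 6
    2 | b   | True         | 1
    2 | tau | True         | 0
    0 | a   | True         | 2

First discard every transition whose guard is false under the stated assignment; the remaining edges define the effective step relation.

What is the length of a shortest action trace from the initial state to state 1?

Answer: 2

Working:
Layered search for 1:
  Layer 0: {0}
  Layer 1: {2}
  Layer 2: {1}
1 enters at depth 2; path a·b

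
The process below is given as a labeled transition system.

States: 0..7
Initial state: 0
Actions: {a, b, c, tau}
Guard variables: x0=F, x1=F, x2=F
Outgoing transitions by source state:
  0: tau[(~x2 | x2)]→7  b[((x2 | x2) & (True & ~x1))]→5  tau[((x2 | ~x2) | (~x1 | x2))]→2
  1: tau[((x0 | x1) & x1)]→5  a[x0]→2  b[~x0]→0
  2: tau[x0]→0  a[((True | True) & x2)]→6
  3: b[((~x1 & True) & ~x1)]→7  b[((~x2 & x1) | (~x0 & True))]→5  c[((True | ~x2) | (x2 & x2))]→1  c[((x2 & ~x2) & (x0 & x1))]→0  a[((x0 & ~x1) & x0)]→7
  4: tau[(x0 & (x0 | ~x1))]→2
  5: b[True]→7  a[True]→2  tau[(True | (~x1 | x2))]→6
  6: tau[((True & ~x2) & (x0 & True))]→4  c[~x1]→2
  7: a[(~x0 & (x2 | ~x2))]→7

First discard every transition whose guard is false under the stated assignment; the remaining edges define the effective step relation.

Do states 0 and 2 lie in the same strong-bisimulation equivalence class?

Answer: NOT BISIMILAR

Working:
Bisimulation quotient by refinement:
  P[0] = {{0,1,2,3,4,5,6,7}}
  P[1] = {{0},{1},{2,4},{3},{5},{6},{7}}
stable after 2 split(s): 7 block(s)
[0]={0}  [2]={2,4}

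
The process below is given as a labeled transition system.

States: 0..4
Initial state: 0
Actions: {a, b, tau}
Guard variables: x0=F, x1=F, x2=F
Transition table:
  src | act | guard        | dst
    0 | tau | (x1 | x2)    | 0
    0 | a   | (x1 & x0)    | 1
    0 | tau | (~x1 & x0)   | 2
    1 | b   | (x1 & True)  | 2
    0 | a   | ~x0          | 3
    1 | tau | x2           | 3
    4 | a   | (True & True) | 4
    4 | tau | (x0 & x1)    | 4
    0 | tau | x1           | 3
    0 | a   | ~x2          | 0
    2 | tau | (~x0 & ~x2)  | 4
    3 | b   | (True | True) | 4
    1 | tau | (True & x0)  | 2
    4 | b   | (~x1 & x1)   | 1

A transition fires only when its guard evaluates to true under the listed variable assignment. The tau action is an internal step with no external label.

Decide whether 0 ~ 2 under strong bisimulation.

Answer: NOT BISIMILAR

Analysis:
Bisimulation quotient by refinement:
  P[0] = {{0,1,2,3,4}}
  P[1] = {{0,4},{1},{2},{3}}
  P[2] = {{0},{1},{2},{3},{4}}
5 equivalence class(es) (converged in 3)
0∈{0}, 2∈{2}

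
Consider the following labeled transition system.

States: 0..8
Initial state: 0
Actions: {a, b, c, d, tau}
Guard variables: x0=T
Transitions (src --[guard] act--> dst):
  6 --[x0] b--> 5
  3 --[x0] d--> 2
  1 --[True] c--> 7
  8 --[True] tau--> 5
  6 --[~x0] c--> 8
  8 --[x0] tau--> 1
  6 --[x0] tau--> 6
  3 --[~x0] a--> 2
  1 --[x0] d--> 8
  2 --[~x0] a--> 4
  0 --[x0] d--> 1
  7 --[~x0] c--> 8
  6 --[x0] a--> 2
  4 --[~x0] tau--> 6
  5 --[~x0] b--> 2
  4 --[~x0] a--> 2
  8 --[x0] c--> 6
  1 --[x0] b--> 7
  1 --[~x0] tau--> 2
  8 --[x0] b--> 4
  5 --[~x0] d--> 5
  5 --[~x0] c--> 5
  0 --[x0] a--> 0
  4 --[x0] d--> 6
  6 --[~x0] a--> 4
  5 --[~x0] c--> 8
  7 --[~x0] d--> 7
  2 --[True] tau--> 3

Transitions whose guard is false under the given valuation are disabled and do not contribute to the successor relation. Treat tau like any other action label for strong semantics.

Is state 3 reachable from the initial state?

Guard filter leaves 15 enabled edge(s).
Layer 0: {0}
Layer 1: {1}  cumulative {0,1}
Layer 2: {7,8}  cumulative {0,1,7,8}
Layer 3: {4,5,6}  cumulative {0,1,4,5,6,7,8}
Layer 4: {2}  cumulative {0,1,2,4,5,6,7,8}
Layer 5: {3}  cumulative {0,1,2,3,4,5,6,7,8}
R = {0,1,2,3,4,5,6,7,8}
witness 3: d·d·c·a·tau

Answer: REACHABLE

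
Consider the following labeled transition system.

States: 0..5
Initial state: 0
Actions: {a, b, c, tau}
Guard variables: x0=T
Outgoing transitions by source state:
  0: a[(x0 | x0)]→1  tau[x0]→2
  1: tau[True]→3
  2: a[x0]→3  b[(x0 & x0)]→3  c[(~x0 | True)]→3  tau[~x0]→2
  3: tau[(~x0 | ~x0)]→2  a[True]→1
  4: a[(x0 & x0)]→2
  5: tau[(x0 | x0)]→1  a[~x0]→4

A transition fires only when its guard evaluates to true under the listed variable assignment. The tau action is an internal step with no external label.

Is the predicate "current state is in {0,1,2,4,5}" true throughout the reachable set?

Inv-set: {0,1,2,4,5}
Reachable = {0,1,2,3}
  0: ✓
  1: ✓
  2: ✓
  3: outside
witness against invariant: a·tau → 3

Answer: INVARIANT VIOLATED at state 3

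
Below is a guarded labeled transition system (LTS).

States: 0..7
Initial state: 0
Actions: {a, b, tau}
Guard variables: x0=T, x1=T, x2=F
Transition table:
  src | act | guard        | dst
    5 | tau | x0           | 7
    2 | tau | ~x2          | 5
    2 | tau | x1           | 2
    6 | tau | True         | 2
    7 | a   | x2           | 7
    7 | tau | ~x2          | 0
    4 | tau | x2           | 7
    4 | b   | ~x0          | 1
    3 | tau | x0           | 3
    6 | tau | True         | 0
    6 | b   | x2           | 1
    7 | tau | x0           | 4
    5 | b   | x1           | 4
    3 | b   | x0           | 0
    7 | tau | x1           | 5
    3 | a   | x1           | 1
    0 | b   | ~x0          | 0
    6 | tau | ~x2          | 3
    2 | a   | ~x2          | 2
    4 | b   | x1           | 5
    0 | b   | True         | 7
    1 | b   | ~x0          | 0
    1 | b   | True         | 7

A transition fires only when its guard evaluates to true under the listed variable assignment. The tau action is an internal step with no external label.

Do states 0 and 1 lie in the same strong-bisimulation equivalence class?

Answer: BISIMILAR

Trace:
Bisimulation quotient by refinement:
  round 0: {{0,1,2,3,4,5,6,7}}
  round 1: {{0,1,4},{2},{3},{5},{6,7}}
  round 2: {{0,1},{2},{3},{4},{5},{6},{7}}
stable after 3 split(s): 7 block(s)
[0]={0,1}  [1]={0,1}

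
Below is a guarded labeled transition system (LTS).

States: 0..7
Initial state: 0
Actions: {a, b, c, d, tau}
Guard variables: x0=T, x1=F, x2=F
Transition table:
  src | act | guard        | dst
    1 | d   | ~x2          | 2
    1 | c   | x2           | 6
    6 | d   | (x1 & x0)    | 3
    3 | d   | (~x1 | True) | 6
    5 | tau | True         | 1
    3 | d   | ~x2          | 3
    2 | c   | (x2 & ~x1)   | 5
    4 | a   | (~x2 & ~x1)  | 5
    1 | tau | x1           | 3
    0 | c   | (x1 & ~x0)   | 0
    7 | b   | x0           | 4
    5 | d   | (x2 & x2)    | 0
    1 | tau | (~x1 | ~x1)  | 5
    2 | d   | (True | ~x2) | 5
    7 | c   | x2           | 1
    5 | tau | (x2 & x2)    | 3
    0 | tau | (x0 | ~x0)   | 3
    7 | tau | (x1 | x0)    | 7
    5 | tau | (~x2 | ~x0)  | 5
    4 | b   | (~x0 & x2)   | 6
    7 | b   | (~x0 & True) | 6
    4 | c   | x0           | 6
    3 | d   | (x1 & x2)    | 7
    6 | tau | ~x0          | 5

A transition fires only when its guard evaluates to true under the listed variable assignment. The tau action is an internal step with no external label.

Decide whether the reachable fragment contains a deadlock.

Answer: DEADLOCK at state 6

Analysis:
R = {0,3,6}
  0: tau→3  [deg 1]
  3: d→3  d→6  [deg 2]
  6: ∅  [STUCK]
trace reaching 6: tau·d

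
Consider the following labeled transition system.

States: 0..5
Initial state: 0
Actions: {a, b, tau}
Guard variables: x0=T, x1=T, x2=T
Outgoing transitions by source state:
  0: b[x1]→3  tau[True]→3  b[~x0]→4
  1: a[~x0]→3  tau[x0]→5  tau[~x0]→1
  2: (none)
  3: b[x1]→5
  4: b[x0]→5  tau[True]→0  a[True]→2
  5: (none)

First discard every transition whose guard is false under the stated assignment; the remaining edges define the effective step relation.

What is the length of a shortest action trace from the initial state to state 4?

Answer: UNREACHABLE

Trace:
Layered search for 4:
  Layer 0: {0}
  Layer 1: {3}
  Layer 2: {5}
4 never appears.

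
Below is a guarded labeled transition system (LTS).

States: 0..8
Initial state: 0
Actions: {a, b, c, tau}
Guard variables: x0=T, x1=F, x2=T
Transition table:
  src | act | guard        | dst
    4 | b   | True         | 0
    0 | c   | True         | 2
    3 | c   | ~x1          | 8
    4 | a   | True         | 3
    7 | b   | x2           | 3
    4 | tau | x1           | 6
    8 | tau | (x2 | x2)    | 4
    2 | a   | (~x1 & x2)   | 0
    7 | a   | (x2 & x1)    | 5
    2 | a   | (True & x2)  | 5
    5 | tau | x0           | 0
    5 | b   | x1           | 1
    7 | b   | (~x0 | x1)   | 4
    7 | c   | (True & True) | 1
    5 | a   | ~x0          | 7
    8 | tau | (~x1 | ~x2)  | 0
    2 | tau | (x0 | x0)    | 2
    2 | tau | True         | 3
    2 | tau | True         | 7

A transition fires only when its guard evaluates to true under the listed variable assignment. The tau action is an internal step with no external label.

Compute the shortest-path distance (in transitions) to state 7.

BFS to 7:
  depth 0: {0}
  depth 1: {2}
  depth 2: {3,5,7}
first hit 7 at d=2 via c·tau

Answer: 2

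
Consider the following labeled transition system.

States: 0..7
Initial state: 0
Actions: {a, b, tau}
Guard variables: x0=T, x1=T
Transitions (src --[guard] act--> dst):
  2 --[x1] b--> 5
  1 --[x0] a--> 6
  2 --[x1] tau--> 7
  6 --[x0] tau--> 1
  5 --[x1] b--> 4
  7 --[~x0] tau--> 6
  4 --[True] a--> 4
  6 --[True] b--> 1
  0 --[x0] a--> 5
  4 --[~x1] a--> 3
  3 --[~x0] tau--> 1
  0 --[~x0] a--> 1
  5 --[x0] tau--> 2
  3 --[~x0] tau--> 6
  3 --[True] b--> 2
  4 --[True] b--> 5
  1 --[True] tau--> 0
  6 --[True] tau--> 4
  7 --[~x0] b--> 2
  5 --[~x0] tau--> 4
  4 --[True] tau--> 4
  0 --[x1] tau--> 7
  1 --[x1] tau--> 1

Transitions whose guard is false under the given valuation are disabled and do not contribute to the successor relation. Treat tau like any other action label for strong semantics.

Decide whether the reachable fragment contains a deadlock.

Answer: DEADLOCK at state 7

Analysis:
R = {0,2,4,5,7}
  0: a→5  tau→7  [2 exit(s)]
  2: b→5  tau→7  [2 exit(s)]
  4: a→4  b→5  tau→4  [3 exit(s)]
  5: b→4  tau→2  [2 exit(s)]
  7: ∅  [deadlock]
Path to 7: tau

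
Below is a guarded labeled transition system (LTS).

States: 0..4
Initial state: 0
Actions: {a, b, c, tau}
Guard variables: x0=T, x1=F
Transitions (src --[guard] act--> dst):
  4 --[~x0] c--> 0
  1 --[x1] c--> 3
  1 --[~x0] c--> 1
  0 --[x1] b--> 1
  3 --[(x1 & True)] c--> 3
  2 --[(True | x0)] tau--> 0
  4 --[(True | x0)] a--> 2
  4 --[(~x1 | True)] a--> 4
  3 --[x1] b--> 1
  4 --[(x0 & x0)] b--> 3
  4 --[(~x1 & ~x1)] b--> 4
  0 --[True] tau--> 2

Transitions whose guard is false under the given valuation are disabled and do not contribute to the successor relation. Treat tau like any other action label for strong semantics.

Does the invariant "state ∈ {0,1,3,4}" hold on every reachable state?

Safe = {0,1,3,4}
Reach set: {0,2}
  0: ok
  2: outside
reach 2 via tau — violates

Answer: INVARIANT VIOLATED at state 2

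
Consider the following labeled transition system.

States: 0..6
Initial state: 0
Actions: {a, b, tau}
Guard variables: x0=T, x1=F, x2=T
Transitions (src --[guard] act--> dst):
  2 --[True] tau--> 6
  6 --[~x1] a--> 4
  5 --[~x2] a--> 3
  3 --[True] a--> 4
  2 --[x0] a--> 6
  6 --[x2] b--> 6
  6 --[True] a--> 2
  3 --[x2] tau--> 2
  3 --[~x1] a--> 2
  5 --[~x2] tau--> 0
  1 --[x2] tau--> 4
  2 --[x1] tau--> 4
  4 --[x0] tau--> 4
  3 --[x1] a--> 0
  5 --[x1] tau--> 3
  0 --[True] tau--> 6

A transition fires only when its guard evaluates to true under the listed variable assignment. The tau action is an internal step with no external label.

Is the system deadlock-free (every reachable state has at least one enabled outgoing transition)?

R = {0,2,4,6}
  0: tau→6  [1 out]
  2: a→6  tau→6  [2 out]
  4: tau→4  [1 out]
  6: a→2  a→4  b→6  [3 out]

Answer: DEADLOCK-FREE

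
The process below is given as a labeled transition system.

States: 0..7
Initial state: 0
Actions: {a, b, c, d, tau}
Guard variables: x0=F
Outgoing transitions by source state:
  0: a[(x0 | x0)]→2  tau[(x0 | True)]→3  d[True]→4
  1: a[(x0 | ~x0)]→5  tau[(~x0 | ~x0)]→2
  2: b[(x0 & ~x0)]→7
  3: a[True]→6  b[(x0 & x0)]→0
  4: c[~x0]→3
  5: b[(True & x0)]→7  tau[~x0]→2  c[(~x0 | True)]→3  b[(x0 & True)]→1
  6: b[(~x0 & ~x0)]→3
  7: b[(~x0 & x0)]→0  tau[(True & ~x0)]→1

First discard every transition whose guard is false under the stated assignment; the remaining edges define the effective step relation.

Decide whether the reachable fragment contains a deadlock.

R = {0,3,4,6}
  0: d→4  tau→3  [deg 2]
  3: a→6  [deg 1]
  4: c→3  [deg 1]
  6: b→3  [deg 1]

Answer: DEADLOCK-FREE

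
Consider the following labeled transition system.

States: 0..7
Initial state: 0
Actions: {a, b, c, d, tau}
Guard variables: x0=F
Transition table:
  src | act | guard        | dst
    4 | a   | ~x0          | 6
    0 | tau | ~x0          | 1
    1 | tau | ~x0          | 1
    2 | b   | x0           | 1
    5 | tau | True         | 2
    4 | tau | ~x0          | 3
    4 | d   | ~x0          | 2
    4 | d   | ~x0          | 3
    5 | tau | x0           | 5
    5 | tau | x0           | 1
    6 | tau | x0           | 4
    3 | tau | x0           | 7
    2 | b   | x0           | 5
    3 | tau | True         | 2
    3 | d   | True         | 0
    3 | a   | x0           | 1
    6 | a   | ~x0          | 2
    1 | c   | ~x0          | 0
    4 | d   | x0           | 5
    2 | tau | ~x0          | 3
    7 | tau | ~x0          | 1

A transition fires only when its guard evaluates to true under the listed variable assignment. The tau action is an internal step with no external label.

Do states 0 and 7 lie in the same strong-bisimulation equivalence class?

Compute ~ classes (split until stable):
  round 0: {{0,1,2,3,4,5,6,7}}
  round 1: {{0,2,5,7},{1},{3},{4},{6}}
  round 2: {{0,7},{1},{2},{3},{4},{5},{6}}
Fixed point at round 3; 7 class(es).
[0]={0,7}  [7]={0,7}

Answer: BISIMILAR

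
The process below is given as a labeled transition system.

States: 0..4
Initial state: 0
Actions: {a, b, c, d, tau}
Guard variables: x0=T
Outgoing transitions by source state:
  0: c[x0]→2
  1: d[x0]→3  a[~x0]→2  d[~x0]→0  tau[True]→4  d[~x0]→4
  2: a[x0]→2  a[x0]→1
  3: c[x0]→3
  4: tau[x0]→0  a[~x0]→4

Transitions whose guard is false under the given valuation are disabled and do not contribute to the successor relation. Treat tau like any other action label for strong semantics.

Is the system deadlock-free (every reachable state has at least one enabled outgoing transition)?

Reach set: {0,1,2,3,4}
  0: c→2  [deg 1]
  1: d→3  tau→4  [deg 2]
  2: a→1  a→2  [deg 2]
  3: c→3  [deg 1]
  4: tau→0  [deg 1]

Answer: DEADLOCK-FREE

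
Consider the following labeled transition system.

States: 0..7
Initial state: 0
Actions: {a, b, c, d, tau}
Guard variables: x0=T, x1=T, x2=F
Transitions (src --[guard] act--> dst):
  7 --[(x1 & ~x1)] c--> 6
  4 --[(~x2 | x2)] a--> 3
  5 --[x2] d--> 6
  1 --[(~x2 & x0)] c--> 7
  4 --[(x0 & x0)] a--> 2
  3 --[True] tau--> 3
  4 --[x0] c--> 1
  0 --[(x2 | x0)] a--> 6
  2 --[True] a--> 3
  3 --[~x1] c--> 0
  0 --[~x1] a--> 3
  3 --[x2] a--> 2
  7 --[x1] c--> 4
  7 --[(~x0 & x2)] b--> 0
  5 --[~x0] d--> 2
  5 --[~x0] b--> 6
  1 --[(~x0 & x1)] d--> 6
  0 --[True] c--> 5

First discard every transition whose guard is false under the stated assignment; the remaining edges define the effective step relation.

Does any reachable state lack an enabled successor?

Reachable = {0,5,6}
  0: a→6  c→5  [2 exit(s)]
  5: ∅  [STUCK]
  6: ∅  [STUCK]
Path to 5: c

Answer: DEADLOCK at state 5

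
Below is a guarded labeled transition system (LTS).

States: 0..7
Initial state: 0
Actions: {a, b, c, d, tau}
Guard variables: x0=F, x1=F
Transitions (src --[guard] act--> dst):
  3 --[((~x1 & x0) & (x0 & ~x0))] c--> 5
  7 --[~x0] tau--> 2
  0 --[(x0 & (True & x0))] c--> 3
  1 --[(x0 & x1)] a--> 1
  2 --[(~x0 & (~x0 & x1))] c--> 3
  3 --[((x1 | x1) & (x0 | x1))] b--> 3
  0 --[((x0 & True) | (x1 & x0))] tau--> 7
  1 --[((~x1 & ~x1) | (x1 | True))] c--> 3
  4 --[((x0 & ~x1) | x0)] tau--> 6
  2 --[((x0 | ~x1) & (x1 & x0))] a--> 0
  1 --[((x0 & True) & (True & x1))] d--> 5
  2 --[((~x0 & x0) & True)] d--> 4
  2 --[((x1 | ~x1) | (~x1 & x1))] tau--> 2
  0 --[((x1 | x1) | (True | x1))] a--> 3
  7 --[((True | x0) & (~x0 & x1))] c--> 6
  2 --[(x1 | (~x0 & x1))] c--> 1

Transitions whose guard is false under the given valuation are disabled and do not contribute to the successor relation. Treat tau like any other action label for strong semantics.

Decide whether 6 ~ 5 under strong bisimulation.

Answer: BISIMILAR

Trace:
Refine partition for ~:
  P[0] = {{0,1,2,3,4,5,6,7}}
  P[1] = {{0},{1},{2,7},{3,4,5,6}}
stable after 2 split(s): 4 block(s)
class of 6: {3,4,5,6}; class of 5: {3,4,5,6}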